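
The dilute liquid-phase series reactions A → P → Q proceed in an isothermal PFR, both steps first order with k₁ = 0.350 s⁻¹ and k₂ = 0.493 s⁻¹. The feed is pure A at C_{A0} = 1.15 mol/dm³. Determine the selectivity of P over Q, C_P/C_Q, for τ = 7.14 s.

0.163

For first-order series with pure A initially, C_P(τ) = k₁C_{A0}/(k₂−k₁)·(e^(−k₁τ) − e^(−k₂τ)).
e^(−k₁τ) = e^(−0.350×7.14) = e^(−2.499) = 0.08217; e^(−k₂τ) = e^(−3.520) = 0.02960.
C_P = 0.350×1.15/(0.493−0.350) × (0.08217−0.02960) = 2.815×0.05257 = 0.1480 mol/dm³.
C_A = C_{A0}e^(−k₁τ) = 0.09449 mol/dm³, so C_Q = C_{A0}−C_A−C_P = 0.9075 mol/dm³; C_P/C_Q = 0.163.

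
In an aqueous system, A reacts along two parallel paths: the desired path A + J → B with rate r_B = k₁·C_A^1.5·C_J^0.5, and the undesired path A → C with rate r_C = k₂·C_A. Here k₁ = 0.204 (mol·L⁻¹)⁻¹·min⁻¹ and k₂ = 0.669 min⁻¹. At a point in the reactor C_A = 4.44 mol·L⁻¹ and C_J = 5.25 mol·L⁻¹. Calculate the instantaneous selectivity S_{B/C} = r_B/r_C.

1.47

S_{B/C} = r_B/r_C = (k₁·C_A^1.5·C_J^0.5)/(k₂·C_A) = (k₁/k₂)·C_A^0.5·C_J^0.5.
= (0.204×4.440^1.5×5.250^0.5) / (0.669×4.440) = 4.373/2.970 = 1.47.
Since the desired path is higher order in A, keeping C_A high (PFR or concentrated feed) favours B.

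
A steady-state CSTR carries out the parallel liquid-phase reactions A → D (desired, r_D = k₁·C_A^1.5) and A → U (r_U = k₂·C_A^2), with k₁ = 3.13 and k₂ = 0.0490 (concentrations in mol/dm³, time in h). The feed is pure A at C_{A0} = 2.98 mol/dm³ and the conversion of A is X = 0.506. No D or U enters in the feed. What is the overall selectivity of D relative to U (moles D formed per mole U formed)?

Exit C_A = C_{A0}(1−X) = 2.98×0.494 = 1.472 mol/dm³.
In a CSTR the entire volume is at exit conditions, so r_D = 3.13×1.472^1.5 = 5.591 and r_U = 0.0490×1.472^2 = 0.1062.
Overall selectivity = C_D/C_U = r_Dτ/(r_Uτ) = r_D/r_U = 52.6.

52.6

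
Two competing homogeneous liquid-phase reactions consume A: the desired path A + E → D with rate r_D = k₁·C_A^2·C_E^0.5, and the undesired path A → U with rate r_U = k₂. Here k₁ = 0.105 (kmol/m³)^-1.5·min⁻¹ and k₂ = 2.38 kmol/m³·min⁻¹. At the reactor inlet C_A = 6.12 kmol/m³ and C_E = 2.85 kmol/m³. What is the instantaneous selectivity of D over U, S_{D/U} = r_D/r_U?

2.79

S_{D/U} = r_D/r_U = (k₁·C_A^2·C_E^0.5)/(k₂) = (k₁/k₂)·C_A^2·C_E^0.5.
= (0.105×6.120^2×2.850^0.5) / (2.38) = 6.639/2.380 = 2.79.
Since the desired path is higher order in A, keeping C_A high (PFR or concentrated feed) favours D.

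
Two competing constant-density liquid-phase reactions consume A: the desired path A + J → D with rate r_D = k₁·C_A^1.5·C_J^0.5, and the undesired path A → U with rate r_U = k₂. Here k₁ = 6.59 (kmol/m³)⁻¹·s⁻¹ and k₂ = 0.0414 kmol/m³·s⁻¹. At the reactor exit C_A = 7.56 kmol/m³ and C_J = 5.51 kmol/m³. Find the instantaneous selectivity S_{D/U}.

7767

S_{D/U} = r_D/r_U = (k₁·C_A^1.5·C_J^0.5)/(k₂) = (k₁/k₂)·C_A^1.5·C_J^0.5.
= (6.59×7.560^1.5×5.510^0.5) / (0.0414) = 321.5/0.04140 = 7767.
Since the desired path is higher order in A, keeping C_A high (PFR or concentrated feed) favours D.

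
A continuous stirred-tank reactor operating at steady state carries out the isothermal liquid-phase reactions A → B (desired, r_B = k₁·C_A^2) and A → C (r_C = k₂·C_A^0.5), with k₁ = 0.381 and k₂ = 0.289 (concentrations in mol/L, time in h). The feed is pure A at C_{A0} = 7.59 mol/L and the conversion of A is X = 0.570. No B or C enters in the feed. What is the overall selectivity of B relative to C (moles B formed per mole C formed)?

7.77

Exit C_A = C_{A0}(1−X) = 7.59×0.430 = 3.264 mol/L.
A CSTR operates uniformly at the exit composition, giving r_B = 4.058 and r_C = 0.5221 (each k·C_A^n at C_A = 3.264).
Overall selectivity = C_B/C_C = r_Bτ/(r_Cτ) = r_B/r_C = 7.77.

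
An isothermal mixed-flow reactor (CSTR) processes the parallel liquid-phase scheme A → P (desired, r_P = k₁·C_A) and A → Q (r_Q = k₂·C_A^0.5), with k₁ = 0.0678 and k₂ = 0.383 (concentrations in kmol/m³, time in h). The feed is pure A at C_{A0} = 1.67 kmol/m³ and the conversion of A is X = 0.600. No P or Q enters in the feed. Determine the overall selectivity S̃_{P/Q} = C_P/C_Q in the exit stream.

0.145

Exit C_A = C_{A0}(1−X) = 1.67×0.400 = 0.6680 kmol/m³.
Rates in a CSTR are evaluated at the outlet concentration: r_P = 0.0678×0.6680 = 0.04529, r_Q = 0.383×0.6680^0.5 = 0.3130.
Overall selectivity = C_P/C_Q = r_Pτ/(r_Qτ) = r_P/r_Q = 0.145.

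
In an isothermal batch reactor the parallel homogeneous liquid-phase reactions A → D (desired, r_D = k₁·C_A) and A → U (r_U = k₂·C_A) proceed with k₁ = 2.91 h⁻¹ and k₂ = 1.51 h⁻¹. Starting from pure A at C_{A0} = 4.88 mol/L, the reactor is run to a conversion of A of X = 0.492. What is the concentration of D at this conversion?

C_A = C_{A0}(1−X) = 2.479 mol/L.
Both paths are first order in A, so the instantaneous fraction to D is constant: dC_D/d(−C_A) = k₁/(k₁+k₂) = 0.6584.
C_D = 0.6584·(C_{A0}−C_A) = 0.6584×2.401 = 1.58 mol/L.

1.58 mol/L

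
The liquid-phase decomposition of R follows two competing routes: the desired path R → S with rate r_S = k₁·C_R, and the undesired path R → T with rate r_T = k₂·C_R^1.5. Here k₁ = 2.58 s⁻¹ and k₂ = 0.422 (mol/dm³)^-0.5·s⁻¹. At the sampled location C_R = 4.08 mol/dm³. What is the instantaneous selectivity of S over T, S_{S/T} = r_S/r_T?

3.03

S_{S/T} = r_S/r_T = (k₁·C_R)/(k₂·C_R^1.5) = (k₁/k₂)·C_R^-0.5.
= (2.58×4.080) / (0.422×4.080^1.5) = 10.53/3.478 = 3.03.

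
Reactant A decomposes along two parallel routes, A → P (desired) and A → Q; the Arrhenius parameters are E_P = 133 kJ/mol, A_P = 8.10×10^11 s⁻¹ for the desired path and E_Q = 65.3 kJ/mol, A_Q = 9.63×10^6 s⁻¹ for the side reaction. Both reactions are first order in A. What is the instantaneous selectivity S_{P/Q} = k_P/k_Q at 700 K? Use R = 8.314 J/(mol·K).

Since both paths have the same order in A, the concentration cancels and S_{P/Q} = k_P/k_Q = (A_P/A_Q)·exp[(E_Q−E_P)/(RT)].
(E_Q−E_P)/(RT) = (65.3−133)×10³/(8.314×700) = -67700/5820 = -11.63.
k_P/k_Q = (8.10×10^11/9.63×10^6)·exp(-11.63) = 84112 × 8.871×10^-6 = 0.746.

0.746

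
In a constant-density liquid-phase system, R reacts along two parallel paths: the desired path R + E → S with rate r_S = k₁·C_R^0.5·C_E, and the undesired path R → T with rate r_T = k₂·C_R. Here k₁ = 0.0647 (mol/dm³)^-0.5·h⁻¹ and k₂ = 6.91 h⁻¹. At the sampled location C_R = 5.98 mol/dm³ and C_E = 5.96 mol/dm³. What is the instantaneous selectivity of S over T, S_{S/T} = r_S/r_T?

0.0228

S_{S/T} = r_S/r_T = (k₁·C_R^0.5·C_E)/(k₂·C_R) = (k₁/k₂)·C_R^-0.5·C_E.
= (0.0647×5.980^0.5×5.960) / (6.91×5.980) = 0.9430/41.32 = 0.0228.
The undesired path is higher order in R, so low C_R (CSTR or dilute feed) favours S.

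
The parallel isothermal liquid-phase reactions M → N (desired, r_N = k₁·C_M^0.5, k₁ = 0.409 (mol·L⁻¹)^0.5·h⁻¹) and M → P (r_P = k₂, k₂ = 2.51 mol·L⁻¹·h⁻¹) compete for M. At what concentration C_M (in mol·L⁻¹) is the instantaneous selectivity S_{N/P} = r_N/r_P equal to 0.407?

S_{N/P} = (k₁/k₂)·C_M^0.5 ⇒ C_M = (S·k₂/k₁)^(2).
= (0.407×2.51/0.409)^(2) = (2.498)^(2) = 6.24 mol·L⁻¹.

6.24 mol·L⁻¹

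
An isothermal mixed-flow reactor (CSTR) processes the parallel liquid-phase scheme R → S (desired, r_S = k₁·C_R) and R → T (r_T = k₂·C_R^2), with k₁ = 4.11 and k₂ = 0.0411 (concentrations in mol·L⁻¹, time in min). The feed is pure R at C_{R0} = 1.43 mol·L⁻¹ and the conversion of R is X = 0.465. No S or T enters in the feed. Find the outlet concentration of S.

0.660 mol·L⁻¹

Exit C_R = C_{R0}(1−X) = 1.43×0.535 = 0.7650 mol·L⁻¹.
Rates in a CSTR are evaluated at the outlet concentration: r_S = 4.11×0.7650 = 3.144, r_T = 0.0411×0.7650^2 = 0.02406.
Fraction of consumed R going to S: r_S/(r_S+r_T) = 0.9924.
C_S = 0.9924·C_{R0}·X = 0.9924×1.43×0.465 = 0.660 mol·L⁻¹.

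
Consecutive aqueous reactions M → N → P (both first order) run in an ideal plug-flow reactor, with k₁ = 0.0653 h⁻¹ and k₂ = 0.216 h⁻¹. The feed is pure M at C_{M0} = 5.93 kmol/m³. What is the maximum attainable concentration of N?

At the optimum, C_{N,max}/C_{M0} = (k₁/k₂)^[k₂/(k₂−k₁)].
= (0.0653/0.216)^(0.216/(0.216−0.0653)) = (0.3023)^(1.433) = 0.1800.
C_{N,max} = 0.1800×5.93 = 1.07 kmol/m³.

1.07 kmol/m³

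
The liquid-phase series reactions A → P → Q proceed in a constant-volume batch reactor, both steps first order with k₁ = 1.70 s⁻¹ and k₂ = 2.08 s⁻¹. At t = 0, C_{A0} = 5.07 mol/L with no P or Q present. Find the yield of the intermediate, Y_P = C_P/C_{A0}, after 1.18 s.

The intermediate concentration in a first-order A→B→C sequence is C_P = k₁C_{A0}(e^(−k₁t) − e^(−k₂t))/(k₂−k₁).
e^(−k₁t) = e^(−1.70×1.18) = e^(−2.006) = 0.1345; e^(−k₂t) = e^(−2.454) = 0.08591.
C_P = 1.70×5.07/(2.08−1.70) × (0.1345−0.08591) = 22.68×0.04861 = 1.103 mol/L.
Y_P = C_P/C_{A0} = 1.103/5.07 = 0.217.

0.217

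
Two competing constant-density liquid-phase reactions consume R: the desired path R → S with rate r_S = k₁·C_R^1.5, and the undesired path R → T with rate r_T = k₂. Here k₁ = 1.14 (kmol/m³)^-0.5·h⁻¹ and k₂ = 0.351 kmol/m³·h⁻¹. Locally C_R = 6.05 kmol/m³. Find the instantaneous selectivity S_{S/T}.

48.3

S_{S/T} = r_S/r_T = (k₁·C_R^1.5)/(k₂) = (k₁/k₂)·C_R^1.5.
= (1.14×6.050^1.5) / (0.351) = 16.96/0.3510 = 48.3.
Since the desired path is higher order in R, keeping C_R high (PFR or concentrated feed) favours S.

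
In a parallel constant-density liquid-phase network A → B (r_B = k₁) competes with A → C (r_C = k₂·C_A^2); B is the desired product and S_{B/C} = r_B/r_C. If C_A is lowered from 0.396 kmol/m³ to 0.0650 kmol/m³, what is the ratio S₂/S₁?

37.1

S_{B/C} = (k₁/k₂)·C_A^-2, so S₂/S₁ = (C_{A,2}/C_{A,1})^-2.
= (0.0650/0.396)^(-2) = (0.1641)^(-2) = 37.1.
Selectivity toward B rises as C_A falls — low-concentration operation is favoured.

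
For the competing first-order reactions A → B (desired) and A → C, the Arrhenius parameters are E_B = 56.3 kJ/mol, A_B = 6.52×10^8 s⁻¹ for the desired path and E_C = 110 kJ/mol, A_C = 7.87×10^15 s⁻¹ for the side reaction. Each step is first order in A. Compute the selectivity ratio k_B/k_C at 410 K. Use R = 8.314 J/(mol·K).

Since both paths have the same order in A, the concentration cancels and S_{B/C} = k_B/k_C = (A_B/A_C)·exp[(E_C−E_B)/(RT)].
(E_C−E_B)/(RT) = (110−56.3)×10³/(8.314×410) = 53700/3409 = 15.75.
k_B/k_C = (6.52×10^8/7.87×10^15)·exp(15.75) = 8.285×10^-8 × 6.946×10^6 = 0.575.
Since E_B < E_C, lowering the temperature improves selectivity toward B.

0.575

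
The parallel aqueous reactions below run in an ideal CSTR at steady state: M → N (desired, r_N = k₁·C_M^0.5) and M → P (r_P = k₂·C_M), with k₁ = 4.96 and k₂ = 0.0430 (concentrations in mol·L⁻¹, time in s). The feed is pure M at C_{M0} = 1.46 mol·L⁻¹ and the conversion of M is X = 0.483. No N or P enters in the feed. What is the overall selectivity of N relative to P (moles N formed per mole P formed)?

Exit C_M = C_{M0}(1−X) = 1.46×0.517 = 0.7548 mol·L⁻¹.
In a CSTR the entire volume is at exit conditions, so r_N = 4.96×0.7548^0.5 = 4.309 and r_P = 0.0430×0.7548 = 0.03246.
Overall selectivity = C_N/C_P = r_Nτ/(r_Pτ) = r_N/r_P = 133.

133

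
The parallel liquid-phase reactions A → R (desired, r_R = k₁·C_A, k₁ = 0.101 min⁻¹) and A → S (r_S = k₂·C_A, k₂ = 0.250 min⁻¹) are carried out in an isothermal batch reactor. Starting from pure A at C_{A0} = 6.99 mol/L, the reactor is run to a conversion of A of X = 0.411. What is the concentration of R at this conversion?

0.827 mol/L

C_A = C_{A0}(1−X) = 4.117 mol/L.
Both paths are first order in A, so the instantaneous fraction to R is constant: dC_R/d(−C_A) = k₁/(k₁+k₂) = 0.2877.
C_R = 0.2877·(C_{A0}−C_A) = 0.2877×2.873 = 0.827 mol/L.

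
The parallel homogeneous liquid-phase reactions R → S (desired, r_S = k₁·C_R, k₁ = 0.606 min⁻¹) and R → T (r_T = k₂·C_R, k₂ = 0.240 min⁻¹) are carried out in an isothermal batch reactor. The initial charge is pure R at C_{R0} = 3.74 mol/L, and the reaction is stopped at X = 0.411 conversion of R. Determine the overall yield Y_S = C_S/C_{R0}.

0.294

C_R = C_{R0}(1−X) = 2.203 mol/L.
Both paths are first order in R, so the instantaneous fraction to S is constant: dC_S/d(−C_R) = k₁/(k₁+k₂) = 0.7163.
C_S = 0.7163·(C_{R0}−C_R) = 0.7163×1.537 = 1.10 mol/L.
Y_S = C_S/C_{R0} = 1.101/3.74 = 0.294.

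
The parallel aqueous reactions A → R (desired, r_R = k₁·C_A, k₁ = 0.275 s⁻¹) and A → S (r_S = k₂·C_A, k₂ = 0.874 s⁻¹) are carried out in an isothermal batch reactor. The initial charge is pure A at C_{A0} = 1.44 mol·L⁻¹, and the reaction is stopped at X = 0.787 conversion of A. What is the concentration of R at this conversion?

C_A = C_{A0}(1−X) = 0.3067 mol·L⁻¹.
Both paths are first order in A, so the instantaneous fraction to R is constant: dC_R/d(−C_A) = k₁/(k₁+k₂) = 0.2393.
C_R = 0.2393·(C_{A0}−C_A) = 0.2393×1.133 = 0.271 mol·L⁻¹.

0.271 mol·L⁻¹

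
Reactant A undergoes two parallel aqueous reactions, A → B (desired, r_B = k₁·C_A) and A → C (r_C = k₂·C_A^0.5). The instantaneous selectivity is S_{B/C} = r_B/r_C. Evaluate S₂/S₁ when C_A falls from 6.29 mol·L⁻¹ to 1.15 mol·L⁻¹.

S_{B/C} = (k₁/k₂)·C_A^0.5, so S₂/S₁ = (C_{A,2}/C_{A,1})^0.5.
= (1.15/6.29)^0.5 = (0.1828)^0.5 = 0.428.

0.428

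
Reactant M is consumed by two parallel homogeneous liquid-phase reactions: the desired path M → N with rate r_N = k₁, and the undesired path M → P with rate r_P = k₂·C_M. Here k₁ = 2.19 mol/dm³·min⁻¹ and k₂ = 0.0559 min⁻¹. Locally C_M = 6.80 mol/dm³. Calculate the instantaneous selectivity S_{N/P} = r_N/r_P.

5.76

S_{N/P} = r_N/r_P = (k₁)/(k₂·C_M) = (k₁/k₂)·C_M⁻¹.
= (2.19) / (0.0559×6.800) = 2.190/0.3801 = 5.76.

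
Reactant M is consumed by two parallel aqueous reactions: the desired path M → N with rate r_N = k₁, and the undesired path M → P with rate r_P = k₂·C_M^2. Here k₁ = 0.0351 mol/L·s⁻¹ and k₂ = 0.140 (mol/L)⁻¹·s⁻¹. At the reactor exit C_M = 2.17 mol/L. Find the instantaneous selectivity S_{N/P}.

S_{N/P} = r_N/r_P = (k₁)/(k₂·C_M^2) = (k₁/k₂)·C_M^-2.
= (0.0351) / (0.140×2.170^2) = 0.03510/0.6592 = 0.0532.
The undesired path is higher order in M, so low C_M (CSTR or dilute feed) favours N.

0.0532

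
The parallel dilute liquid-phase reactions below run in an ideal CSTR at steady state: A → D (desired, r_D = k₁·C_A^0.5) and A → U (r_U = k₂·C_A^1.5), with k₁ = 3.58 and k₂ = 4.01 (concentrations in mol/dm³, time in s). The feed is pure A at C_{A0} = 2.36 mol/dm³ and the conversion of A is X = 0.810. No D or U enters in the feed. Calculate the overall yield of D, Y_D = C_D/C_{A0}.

0.539

Exit C_A = C_{A0}(1−X) = 2.36×0.190 = 0.4484 mol/dm³.
A CSTR operates uniformly at the exit composition, giving r_D = 2.397 and r_U = 1.204 (each k·C_A^n at C_A = 0.4484).
Fraction of consumed A going to D: r_D/(r_D+r_U) = 0.6657.
C_D = 0.6657·C_{A0}·X = 0.6657×2.36×0.810 = 1.27 mol/dm³; Y_D = C_D/C_{A0} = 0.539.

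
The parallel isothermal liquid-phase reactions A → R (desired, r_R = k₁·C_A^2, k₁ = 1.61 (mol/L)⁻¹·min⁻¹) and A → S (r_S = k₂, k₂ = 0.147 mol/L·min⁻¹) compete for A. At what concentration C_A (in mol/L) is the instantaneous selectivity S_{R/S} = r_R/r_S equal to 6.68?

0.781 mol/L

S_{R/S} = (k₁/k₂)·C_A^2 ⇒ C_A = (S·k₂/k₁)^(0.5).
= (6.68×0.147/1.61)^(0.5) = (0.6099)^(0.5) = 0.781 mol/L.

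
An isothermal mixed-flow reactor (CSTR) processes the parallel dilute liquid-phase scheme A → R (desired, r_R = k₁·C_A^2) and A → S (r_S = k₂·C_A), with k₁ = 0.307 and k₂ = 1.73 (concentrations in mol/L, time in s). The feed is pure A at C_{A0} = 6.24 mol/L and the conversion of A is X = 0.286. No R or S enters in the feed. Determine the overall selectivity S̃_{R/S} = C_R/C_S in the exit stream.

Exit C_A = C_{A0}(1−X) = 6.24×0.714 = 4.455 mol/L.
A CSTR operates uniformly at the exit composition, giving r_R = 6.094 and r_S = 7.708 (each k·C_A^n at C_A = 4.455).
Overall selectivity = C_R/C_S = r_Rτ/(r_Sτ) = r_R/r_S = 0.791.

0.791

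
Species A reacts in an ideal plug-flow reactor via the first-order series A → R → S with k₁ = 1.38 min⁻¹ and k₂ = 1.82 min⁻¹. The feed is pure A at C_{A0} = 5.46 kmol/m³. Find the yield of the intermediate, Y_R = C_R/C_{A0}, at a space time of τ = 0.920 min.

Solving the coupled first-order balances gives C_R(τ) = [k₁/(k₂−k₁)]·C_{A0}·(e^(−k₁τ) − e^(−k₂τ)).
e^(−k₁τ) = e^(−1.38×0.920) = e^(−1.270) = 0.2809; e^(−k₂τ) = e^(−1.674) = 0.1874.
C_R = 1.38×5.46/(1.82−1.38) × (0.2809−0.1874) = 17.12×0.09352 = 1.602 kmol/m³.
Y_R = C_R/C_{A0} = 1.602/5.46 = 0.293.

0.293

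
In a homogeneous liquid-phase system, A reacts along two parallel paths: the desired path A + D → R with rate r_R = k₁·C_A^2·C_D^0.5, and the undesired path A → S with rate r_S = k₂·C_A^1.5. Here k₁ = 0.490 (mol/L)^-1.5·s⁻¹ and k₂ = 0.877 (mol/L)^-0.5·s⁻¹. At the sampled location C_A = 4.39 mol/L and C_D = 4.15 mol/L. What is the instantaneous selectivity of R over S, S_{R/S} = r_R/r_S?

2.38

S_{R/S} = r_R/r_S = (k₁·C_A^2·C_D^0.5)/(k₂·C_A^1.5) = (k₁/k₂)·C_A^0.5·C_D^0.5.
= (0.490×4.390^2×4.150^0.5) / (0.877×4.390^1.5) = 19.24/8.067 = 2.38.
Since the desired path is higher order in A, keeping C_A high (PFR or concentrated feed) favours R.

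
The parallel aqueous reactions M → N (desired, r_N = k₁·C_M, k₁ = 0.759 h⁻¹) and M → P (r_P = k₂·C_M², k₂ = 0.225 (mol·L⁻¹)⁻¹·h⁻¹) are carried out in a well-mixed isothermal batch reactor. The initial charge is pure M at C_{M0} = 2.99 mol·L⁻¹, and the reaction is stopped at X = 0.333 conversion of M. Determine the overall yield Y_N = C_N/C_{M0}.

C_M = C_{M0}(1−X) = 1.994 mol·L⁻¹.
Along a PFR/batch, dC_N/dC_M = −r_N/(r_N+r_P) = −k₁/(k₁+k₂·C_M).
Integrating from C_{M0} to C_M: C_N = (0.759/0.225)·ln[(0.759+0.225·2.99)/(0.759+0.225·1.99)] = 3.373·ln(1.432/1.208) = 0.5740 mol·L⁻¹.
Y_N = C_N/C_{M0} = 0.5740/2.99 = 0.192.

0.192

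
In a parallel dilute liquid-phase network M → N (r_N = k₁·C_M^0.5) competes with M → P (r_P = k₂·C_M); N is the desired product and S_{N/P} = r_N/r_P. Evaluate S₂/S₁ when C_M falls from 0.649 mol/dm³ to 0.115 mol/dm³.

2.38

S_{N/P} = (k₁/k₂)·C_M^-0.5, so S₂/S₁ = (C_{M,2}/C_{M,1})^-0.5.
= (0.115/0.649)^(-0.5) = (0.1772)^(-0.5) = 2.38.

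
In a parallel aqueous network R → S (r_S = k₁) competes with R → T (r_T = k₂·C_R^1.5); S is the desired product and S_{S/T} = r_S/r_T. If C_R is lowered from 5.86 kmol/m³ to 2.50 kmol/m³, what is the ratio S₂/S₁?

3.59

S_{S/T} = (k₁/k₂)·C_R^-1.5, so S₂/S₁ = (C_{R,2}/C_{R,1})^-1.5.
= (2.50/5.86)^(-1.5) = (0.4266)^(-1.5) = 3.59.
Selectivity toward S rises as C_R falls — low-concentration operation is favoured.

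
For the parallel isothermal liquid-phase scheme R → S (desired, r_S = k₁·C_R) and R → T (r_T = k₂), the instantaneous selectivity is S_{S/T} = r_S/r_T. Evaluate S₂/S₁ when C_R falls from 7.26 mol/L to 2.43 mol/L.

S_{S/T} = (k₁/k₂)·C_R, so S₂/S₁ = (C_{R,2}/C_{R,1}).
= 2.43/7.26 = 0.335.

0.335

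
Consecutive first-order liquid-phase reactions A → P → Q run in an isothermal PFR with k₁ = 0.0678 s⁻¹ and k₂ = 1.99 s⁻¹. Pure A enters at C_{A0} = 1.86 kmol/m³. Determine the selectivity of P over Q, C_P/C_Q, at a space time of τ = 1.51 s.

0.448

For first-order series with pure A initially, C_P(τ) = k₁C_{A0}/(k₂−k₁)·(e^(−k₁τ) − e^(−k₂τ)).
e^(−k₁τ) = e^(−0.0678×1.51) = e^(−0.1024) = 0.9027; e^(−k₂τ) = e^(−3.005) = 0.04954.
C_P = 0.0678×1.86/(1.99−0.0678) × (0.9027−0.04954) = 0.06561×0.8531 = 0.05597 kmol/m³.
C_A = C_{A0}e^(−k₁τ) = 1.679 kmol/m³, so C_Q = C_{A0}−C_A−C_P = 0.1250 kmol/m³; C_P/C_Q = 0.448.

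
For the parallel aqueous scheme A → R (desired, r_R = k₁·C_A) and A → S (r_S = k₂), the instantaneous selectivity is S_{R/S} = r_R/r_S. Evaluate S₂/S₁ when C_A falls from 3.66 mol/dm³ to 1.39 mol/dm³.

0.380

S_{R/S} = (k₁/k₂)·C_A, so S₂/S₁ = (C_{A,2}/C_{A,1}).
= 1.39/3.66 = 0.380.
Selectivity toward R falls as C_A falls — high-concentration operation is favoured.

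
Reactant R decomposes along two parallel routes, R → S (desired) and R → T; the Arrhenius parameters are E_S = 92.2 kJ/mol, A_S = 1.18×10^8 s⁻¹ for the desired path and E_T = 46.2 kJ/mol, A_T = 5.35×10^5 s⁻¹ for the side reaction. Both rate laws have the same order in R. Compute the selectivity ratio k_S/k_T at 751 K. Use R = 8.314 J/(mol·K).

0.139

k_S/k_T = (A_S/A_T)·exp[−(E_S−E_T)/(RT)] = (A_S/A_T)·exp[(E_T−E_S)/(RT)].
(E_T−E_S)/(RT) = (46.2−92.2)×10³/(8.314×751) = -46000/6244 = -7.367.
k_S/k_T = (1.18×10^8/5.35×10^5)·exp(-7.367) = 220.6 × 6.316×10^-4 = 0.139.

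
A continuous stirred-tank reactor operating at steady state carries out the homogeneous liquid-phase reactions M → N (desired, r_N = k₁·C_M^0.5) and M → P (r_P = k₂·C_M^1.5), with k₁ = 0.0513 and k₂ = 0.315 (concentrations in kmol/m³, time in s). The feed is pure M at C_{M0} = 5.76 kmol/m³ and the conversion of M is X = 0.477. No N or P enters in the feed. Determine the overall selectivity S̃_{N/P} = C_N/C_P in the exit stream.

Exit C_M = C_{M0}(1−X) = 5.76×0.523 = 3.012 kmol/m³.
Rates in a CSTR are evaluated at the outlet concentration: r_N = 0.0513×3.012^0.5 = 0.08904, r_P = 0.315×3.012^1.5 = 1.647.
Overall selectivity = C_N/C_P = r_Nτ/(r_Pτ) = r_N/r_P = 0.0541.

0.0541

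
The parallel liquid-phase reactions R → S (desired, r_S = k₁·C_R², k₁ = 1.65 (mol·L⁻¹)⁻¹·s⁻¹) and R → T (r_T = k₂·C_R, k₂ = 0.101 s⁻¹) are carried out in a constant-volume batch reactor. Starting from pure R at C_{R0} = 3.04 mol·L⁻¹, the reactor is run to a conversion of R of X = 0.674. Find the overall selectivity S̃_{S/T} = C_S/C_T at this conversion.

30.0

C_R = C_{R0}(1−X) = 0.9910 mol·L⁻¹.
Along a PFR/batch, dC_T/dC_R = −r_T/(r_S+r_T) = −k₂/(k₂+k₁·C_R).
Integrating from C_{R0} to C_R: C_T = (0.101/1.65)·ln[(0.101+1.65·3.04)/(0.101+1.65·0.991)] = 0.06121·ln(5.117/1.736) = 0.06616 mol·L⁻¹.
Then C_S = (C_{R0}−C_R) − C_T = 2.049 − 0.06616 = 1.983 mol·L⁻¹.
S̃_{S/T} = C_S/C_T = 1.983/0.06616 = 30.0.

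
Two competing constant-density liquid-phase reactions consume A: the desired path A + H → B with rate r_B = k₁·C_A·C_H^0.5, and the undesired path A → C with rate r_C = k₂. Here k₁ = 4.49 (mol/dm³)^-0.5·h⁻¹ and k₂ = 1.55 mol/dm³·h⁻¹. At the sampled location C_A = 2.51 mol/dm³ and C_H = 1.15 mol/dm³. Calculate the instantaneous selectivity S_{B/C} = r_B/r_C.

S_{B/C} = r_B/r_C = (k₁·C_A·C_H^0.5)/(k₂) = (k₁/k₂)·C_A·C_H^0.5.
= (4.49×2.510×1.150^0.5) / (1.55) = 12.09/1.550 = 7.80.

7.80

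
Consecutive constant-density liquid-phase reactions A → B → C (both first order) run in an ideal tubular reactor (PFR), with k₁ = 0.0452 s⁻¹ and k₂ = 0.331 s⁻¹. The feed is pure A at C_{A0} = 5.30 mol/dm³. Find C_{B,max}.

0.528 mol/dm³

At the optimum, C_{B,max}/C_{A0} = (k₁/k₂)^[k₂/(k₂−k₁)].
= (0.0452/0.331)^(0.331/(0.331−0.0452)) = (0.1366)^(1.158) = 0.09967.
C_{B,max} = 0.09967×5.30 = 0.528 mol/dm³.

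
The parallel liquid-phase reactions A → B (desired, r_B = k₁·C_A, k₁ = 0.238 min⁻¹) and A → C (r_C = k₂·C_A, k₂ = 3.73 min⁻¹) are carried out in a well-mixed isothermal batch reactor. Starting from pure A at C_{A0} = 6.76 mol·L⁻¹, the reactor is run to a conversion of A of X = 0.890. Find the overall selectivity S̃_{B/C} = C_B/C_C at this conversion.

0.0638

C_A = C_{A0}(1−X) = 0.7436 mol·L⁻¹.
Both paths are first order in A, so the instantaneous fraction to B is constant: dC_B/d(−C_A) = k₁/(k₁+k₂) = 0.05998.
C_B = 0.05998·(C_{A0}−C_A) = 0.05998×6.016 = 0.361 mol·L⁻¹.
C_C = (C_{A0}−C_A)−C_B = 5.656 mol·L⁻¹; S̃_{B/C} = 0.3609/5.656 = 0.0638.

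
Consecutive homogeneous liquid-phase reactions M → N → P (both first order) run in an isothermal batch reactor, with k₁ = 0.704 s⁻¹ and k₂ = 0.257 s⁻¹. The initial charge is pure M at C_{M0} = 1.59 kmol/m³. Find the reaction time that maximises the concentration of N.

2.25 s

The intermediate peaks when r₁ = r₂, i.e. k₁e^(−k₁t) = k₂e^(−k₂t), giving t_opt = ln(k₂/k₁)/(k₂−k₁).
= ln(0.257/0.704)/(0.257−0.704) = ln(0.3651)/-0.4470 = -1.008/-0.4470 = 2.25 s.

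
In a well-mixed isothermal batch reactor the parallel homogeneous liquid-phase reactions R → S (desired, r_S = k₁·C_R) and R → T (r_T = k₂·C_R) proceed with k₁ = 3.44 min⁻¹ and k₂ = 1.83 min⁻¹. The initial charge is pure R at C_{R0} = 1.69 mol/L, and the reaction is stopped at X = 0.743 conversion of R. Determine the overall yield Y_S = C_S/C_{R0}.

C_R = C_{R0}(1−X) = 0.4343 mol/L.
Both paths are first order in R, so the instantaneous fraction to S is constant: dC_S/d(−C_R) = k₁/(k₁+k₂) = 0.6528.
C_S = 0.6528·(C_{R0}−C_R) = 0.6528×1.256 = 0.820 mol/L.
Y_S = C_S/C_{R0} = 0.8196/1.69 = 0.485.

0.485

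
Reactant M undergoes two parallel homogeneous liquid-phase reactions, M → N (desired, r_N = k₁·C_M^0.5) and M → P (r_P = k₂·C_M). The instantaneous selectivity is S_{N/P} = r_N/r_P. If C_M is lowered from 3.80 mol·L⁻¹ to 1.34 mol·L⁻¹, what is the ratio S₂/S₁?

1.68

S_{N/P} = (k₁/k₂)·C_M^-0.5, so S₂/S₁ = (C_{M,2}/C_{M,1})^-0.5.
= (1.34/3.80)^(-0.5) = (0.3526)^(-0.5) = 1.68.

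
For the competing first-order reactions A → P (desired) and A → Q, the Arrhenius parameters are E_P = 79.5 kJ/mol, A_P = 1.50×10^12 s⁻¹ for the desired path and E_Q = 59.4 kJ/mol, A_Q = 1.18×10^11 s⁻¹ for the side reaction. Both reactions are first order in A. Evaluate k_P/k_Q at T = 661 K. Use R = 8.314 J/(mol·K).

k_P/k_Q = (A_P/A_Q)·exp[−(E_P−E_Q)/(RT)] = (A_P/A_Q)·exp[(E_Q−E_P)/(RT)].
(E_Q−E_P)/(RT) = (59.4−79.5)×10³/(8.314×661) = -20100/5496 = -3.658.
k_P/k_Q = (1.50×10^12/1.18×10^11)·exp(-3.658) = 12.71 × 0.02580 = 0.328.

0.328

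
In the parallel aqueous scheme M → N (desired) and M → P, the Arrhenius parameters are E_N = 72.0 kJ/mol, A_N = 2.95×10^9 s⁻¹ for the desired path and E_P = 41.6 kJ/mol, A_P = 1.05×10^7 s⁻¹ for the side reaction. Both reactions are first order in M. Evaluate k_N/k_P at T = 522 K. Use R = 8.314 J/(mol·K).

With equal orders, S_{N/P} = k_N/k_P = (A_N/A_P)·exp[(E_P−E_N)/(RT)].
(E_P−E_N)/(RT) = (41.6−72.0)×10³/(8.314×522) = -30400/4340 = -7.005.
k_N/k_P = (2.95×10^9/1.05×10^7)·exp(-7.005) = 281.0 × 9.076×10^-4 = 0.255.
Since E_N > E_P, raising the temperature improves selectivity toward N.

0.255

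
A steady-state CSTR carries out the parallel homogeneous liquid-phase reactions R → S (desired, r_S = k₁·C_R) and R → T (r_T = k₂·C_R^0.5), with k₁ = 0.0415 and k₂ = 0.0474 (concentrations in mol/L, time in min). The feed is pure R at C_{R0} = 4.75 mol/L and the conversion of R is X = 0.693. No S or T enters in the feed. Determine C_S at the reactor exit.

1.69 mol/L

Exit C_R = C_{R0}(1−X) = 4.75×0.307 = 1.458 mol/L.
Rates in a CSTR are evaluated at the outlet concentration: r_S = 0.0415×1.458 = 0.06052, r_T = 0.0474×1.458^0.5 = 0.05724.
Fraction of consumed R going to S: r_S/(r_S+r_T) = 0.5139.
C_S = 0.5139·C_{R0}·X = 0.5139×4.75×0.693 = 1.69 mol/L.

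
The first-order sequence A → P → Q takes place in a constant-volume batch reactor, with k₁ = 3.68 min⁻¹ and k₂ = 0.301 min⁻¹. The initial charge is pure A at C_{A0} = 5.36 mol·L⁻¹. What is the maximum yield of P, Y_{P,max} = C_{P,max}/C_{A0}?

Evaluating C_P at t_opt = ln(k₂/k₁)/(k₂−k₁) gives C_{P,max}/C_{A0} = (k₁/k₂)^[k₂/(k₂−k₁)].
= (3.68/0.301)^(0.301/(0.301−3.68)) = (12.23)^(-0.08908) = 0.8001.

0.800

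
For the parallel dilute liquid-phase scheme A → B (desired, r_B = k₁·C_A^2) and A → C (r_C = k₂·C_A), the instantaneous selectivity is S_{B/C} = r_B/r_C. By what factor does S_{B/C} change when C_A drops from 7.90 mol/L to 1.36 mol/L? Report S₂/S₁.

S_{B/C} = (k₁/k₂)·C_A, so S₂/S₁ = (C_{A,2}/C_{A,1}).
= 1.36/7.90 = 0.172.
Selectivity toward B falls as C_A falls — high-concentration operation is favoured.

0.172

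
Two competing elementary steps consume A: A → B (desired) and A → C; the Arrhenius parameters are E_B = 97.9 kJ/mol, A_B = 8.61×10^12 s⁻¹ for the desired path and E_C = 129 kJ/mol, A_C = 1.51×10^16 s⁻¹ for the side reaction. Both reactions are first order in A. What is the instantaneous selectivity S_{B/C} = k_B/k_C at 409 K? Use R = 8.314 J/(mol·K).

5.35

With equal orders, S_{B/C} = k_B/k_C = (A_B/A_C)·exp[(E_C−E_B)/(RT)].
(E_C−E_B)/(RT) = (129−97.9)×10³/(8.314×409) = 31100/3400 = 9.146.
k_B/k_C = (8.61×10^12/1.51×10^16)·exp(9.146) = 5.702×10^-4 × 9376 = 5.35.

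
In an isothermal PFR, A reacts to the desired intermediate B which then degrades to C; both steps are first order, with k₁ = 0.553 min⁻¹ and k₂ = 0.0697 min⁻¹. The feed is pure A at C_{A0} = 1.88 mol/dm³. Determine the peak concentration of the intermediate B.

Evaluating C_B at τ_opt = ln(k₂/k₁)/(k₂−k₁) gives C_{B,max}/C_{A0} = (k₁/k₂)^[k₂/(k₂−k₁)].
= (0.553/0.0697)^(0.0697/(0.0697−0.553)) = (7.934)^(-0.1442) = 0.7418.
C_{B,max} = 0.7418×1.88 = 1.39 mol/dm³.

1.39 mol/dm³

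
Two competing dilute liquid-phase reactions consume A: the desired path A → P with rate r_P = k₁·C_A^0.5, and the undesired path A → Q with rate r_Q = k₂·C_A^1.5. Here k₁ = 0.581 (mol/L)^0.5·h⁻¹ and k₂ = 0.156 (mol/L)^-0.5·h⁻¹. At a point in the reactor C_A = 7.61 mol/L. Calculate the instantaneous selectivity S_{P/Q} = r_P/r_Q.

S_{P/Q} = r_P/r_Q = (k₁·C_A^0.5)/(k₂·C_A^1.5) = (k₁/k₂)·C_A⁻¹.
= (0.581×7.610^0.5) / (0.156×7.610^1.5) = 1.603/3.275 = 0.489.

0.489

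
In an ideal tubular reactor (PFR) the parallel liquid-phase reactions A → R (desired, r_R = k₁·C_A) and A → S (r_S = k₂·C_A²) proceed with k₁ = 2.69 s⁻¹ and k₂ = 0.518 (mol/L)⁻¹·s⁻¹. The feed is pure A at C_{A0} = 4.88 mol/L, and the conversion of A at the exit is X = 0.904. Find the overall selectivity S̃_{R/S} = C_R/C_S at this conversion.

C_A = C_{A0}(1−X) = 0.4685 mol/L.
Along a PFR/batch, dC_R/dC_A = −r_R/(r_R+r_S) = −k₁/(k₁+k₂·C_A).
Integrating from C_{A0} to C_A: C_R = (2.69/0.518)·ln[(2.69+0.518·4.88)/(2.69+0.518·0.468)] = 5.193·ln(5.218/2.933) = 2.992 mol/L.
C_S = (C_{A0}−C_A)−C_R = 1.419 mol/L; S̃_{R/S} = 2.992/1.419 = 2.11.

2.11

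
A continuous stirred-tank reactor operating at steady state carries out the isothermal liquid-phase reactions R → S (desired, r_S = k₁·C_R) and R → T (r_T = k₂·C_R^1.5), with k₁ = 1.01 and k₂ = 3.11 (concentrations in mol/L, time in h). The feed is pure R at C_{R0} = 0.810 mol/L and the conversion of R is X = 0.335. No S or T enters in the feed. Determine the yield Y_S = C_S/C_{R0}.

0.103

Exit C_R = C_{R0}(1−X) = 0.810×0.665 = 0.5387 mol/L.
Rates in a CSTR are evaluated at the outlet concentration: r_S = 1.01×0.5387 = 0.5440, r_T = 3.11×0.5387^1.5 = 1.229.
Fraction of consumed R going to S: r_S/(r_S+r_T) = 0.3068.
C_S = 0.3068·C_{R0}·X = 0.3068×0.810×0.335 = 0.0832 mol/L; Y_S = C_S/C_{R0} = 0.103.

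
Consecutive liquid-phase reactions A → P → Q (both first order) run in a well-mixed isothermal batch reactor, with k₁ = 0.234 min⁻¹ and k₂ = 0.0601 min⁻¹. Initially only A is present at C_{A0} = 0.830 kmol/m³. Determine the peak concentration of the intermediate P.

At the optimum, C_{P,max}/C_{A0} = (k₁/k₂)^[k₂/(k₂−k₁)].
= (0.234/0.0601)^(0.0601/(0.0601−0.234)) = (3.894)^(-0.3456) = 0.6251.
C_{P,max} = 0.6251×0.830 = 0.519 kmol/m³.

0.519 kmol/m³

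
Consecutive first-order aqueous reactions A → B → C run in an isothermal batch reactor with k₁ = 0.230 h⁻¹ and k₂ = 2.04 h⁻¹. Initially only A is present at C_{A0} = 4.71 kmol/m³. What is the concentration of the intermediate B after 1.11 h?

0.401 kmol/m³

Solving the coupled first-order balances gives C_B(t) = [k₁/(k₂−k₁)]·C_{A0}·(e^(−k₁t) − e^(−k₂t)).
e^(−k₁t) = e^(−0.230×1.11) = e^(−0.2553) = 0.7747; e^(−k₂t) = e^(−2.264) = 0.1039.
C_B = 0.230×4.71/(2.04−0.230) × (0.7747−0.1039) = 0.5985×0.6708 = 0.4015 kmol/m³.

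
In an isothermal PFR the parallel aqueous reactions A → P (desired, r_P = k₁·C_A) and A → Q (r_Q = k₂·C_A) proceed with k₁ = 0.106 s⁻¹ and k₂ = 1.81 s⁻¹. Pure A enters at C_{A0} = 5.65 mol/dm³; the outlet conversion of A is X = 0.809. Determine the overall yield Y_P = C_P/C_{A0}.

0.0448

C_A = C_{A0}(1−X) = 1.079 mol/dm³.
Both paths are first order in A, so the instantaneous fraction to P is constant: dC_P/d(−C_A) = k₁/(k₁+k₂) = 0.05532.
C_P = 0.05532·(C_{A0}−C_A) = 0.05532×4.571 = 0.253 mol/dm³.
Y_P = C_P/C_{A0} = 0.2529/5.65 = 0.0448.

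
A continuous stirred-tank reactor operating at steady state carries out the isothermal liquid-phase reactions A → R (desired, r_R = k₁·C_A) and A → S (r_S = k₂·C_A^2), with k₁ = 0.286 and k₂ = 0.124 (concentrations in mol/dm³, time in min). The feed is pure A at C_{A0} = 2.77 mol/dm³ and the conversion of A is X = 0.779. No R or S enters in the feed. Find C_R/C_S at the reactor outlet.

Exit C_A = C_{A0}(1−X) = 2.77×0.221 = 0.6122 mol/dm³.
Rates in a CSTR are evaluated at the outlet concentration: r_R = 0.286×0.6122 = 0.1751, r_S = 0.124×0.6122^2 = 0.04647.
Overall selectivity = C_R/C_S = r_Rτ/(r_Sτ) = r_R/r_S = 3.77.

3.77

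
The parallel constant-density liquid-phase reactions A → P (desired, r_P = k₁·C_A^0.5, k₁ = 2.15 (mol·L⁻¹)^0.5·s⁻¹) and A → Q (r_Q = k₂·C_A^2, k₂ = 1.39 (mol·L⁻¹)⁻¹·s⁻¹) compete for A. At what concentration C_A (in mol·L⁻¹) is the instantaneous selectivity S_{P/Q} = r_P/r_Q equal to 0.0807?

S_{P/Q} = (k₁/k₂)·C_A^-1.5 ⇒ C_A = (S·k₂/k₁)^(1/(-1.5)).
= (0.0807×1.39/2.15)^(-0.6667) = (0.05217)^(-0.6667) = 7.16 mol·L⁻¹.

7.16 mol·L⁻¹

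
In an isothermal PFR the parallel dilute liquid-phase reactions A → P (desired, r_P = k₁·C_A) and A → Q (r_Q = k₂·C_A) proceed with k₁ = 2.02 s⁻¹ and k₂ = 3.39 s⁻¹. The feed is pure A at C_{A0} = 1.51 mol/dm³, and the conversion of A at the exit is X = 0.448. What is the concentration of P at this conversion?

C_A = C_{A0}(1−X) = 0.8335 mol/dm³.
Both paths are first order in A, so the instantaneous fraction to P is constant: dC_P/d(−C_A) = k₁/(k₁+k₂) = 0.3734.
C_P = 0.3734·(C_{A0}−C_A) = 0.3734×0.6765 = 0.253 mol/dm³.

0.253 mol/dm³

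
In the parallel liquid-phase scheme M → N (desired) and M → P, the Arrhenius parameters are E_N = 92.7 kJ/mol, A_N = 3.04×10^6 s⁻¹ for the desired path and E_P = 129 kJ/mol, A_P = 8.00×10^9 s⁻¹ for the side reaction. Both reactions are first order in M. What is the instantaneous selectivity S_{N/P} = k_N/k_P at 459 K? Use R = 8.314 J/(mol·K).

k_N/k_P = (A_N/A_P)·exp[−(E_N−E_P)/(RT)] = (A_N/A_P)·exp[(E_P−E_N)/(RT)].
(E_P−E_N)/(RT) = (129−92.7)×10³/(8.314×459) = 36300/3816 = 9.512.
k_N/k_P = (3.04×10^6/8.00×10^9)·exp(9.512) = 3.800×10^-4 × 13525 = 5.14.
Since E_N < E_P, lowering the temperature improves selectivity toward N.

5.14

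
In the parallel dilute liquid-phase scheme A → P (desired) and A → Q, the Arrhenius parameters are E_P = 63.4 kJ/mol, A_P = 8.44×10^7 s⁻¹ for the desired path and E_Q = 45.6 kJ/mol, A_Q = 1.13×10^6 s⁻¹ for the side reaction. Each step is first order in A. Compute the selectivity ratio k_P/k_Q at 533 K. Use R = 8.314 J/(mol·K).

With equal orders, S_{P/Q} = k_P/k_Q = (A_P/A_Q)·exp[(E_Q−E_P)/(RT)].
(E_Q−E_P)/(RT) = (45.6−63.4)×10³/(8.314×533) = -17800/4431 = -4.017.
k_P/k_Q = (8.44×10^7/1.13×10^6)·exp(-4.017) = 74.69 × 0.01801 = 1.35.

1.35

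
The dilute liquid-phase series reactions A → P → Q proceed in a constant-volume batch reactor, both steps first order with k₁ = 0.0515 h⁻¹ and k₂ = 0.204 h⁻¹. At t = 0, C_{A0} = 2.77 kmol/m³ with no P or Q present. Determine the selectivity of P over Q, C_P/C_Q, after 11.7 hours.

0.515

Solving the coupled first-order balances gives C_P(t) = [k₁/(k₂−k₁)]·C_{A0}·(e^(−k₁t) − e^(−k₂t)).
e^(−k₁t) = e^(−0.0515×11.7) = e^(−0.6025) = 0.5474; e^(−k₂t) = e^(−2.387) = 0.09192.
C_P = 0.0515×2.77/(0.204−0.0515) × (0.5474−0.09192) = 0.9354×0.4555 = 0.4261 kmol/m³.
C_A = C_{A0}e^(−k₁t) = 1.516 kmol/m³, so C_Q = C_{A0}−C_A−C_P = 0.8276 kmol/m³; C_P/C_Q = 0.515.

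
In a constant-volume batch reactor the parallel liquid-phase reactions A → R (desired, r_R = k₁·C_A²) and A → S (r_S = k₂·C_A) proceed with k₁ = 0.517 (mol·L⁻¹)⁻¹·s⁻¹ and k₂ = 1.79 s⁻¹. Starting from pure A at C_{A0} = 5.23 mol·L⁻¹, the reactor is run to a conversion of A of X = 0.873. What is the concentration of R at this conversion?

C_A = C_{A0}(1−X) = 0.6642 mol·L⁻¹.
Along a PFR/batch, dC_S/dC_A = −r_S/(r_R+r_S) = −k₂/(k₂+k₁·C_A).
Integrating from C_{A0} to C_A: C_S = (1.79/0.517)·ln[(1.79+0.517·5.23)/(1.79+0.517·0.664)] = 3.462·ln(4.494/2.133) = 2.579 mol·L⁻¹.
Then C_R = (C_{A0}−C_A) − C_S = 4.566 − 2.579 = 1.986 mol·L⁻¹.

1.99 mol·L⁻¹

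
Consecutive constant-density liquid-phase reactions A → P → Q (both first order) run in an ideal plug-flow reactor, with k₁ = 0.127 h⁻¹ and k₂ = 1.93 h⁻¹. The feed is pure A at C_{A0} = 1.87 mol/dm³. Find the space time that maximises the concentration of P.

1.51 h

Setting dC_P/dτ = 0 gives τ_opt = ln(k₂/k₁)/(k₂−k₁).
= ln(1.93/0.127)/(1.93−0.127) = ln(15.20)/1.803 = 2.721/1.803 = 1.51 h.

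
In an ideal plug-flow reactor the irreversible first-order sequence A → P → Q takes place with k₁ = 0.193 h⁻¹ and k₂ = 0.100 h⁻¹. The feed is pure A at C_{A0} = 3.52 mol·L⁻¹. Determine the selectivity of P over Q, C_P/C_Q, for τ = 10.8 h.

1.04

The intermediate concentration in a first-order A→B→C sequence is C_P = k₁C_{A0}(e^(−k₁τ) − e^(−k₂τ))/(k₂−k₁).
e^(−k₁τ) = e^(−0.193×10.8) = e^(−2.084) = 0.1244; e^(−k₂τ) = e^(−1.080) = 0.3396.
C_P = 0.193×3.52/(0.100−0.193) × (0.1244−0.3396) = (-7.305)×(-0.2152) = 1.572 mol·L⁻¹.
C_A = C_{A0}e^(−k₁τ) = 0.4378 mol·L⁻¹, so C_Q = C_{A0}−C_A−C_P = 1.510 mol·L⁻¹; C_P/C_Q = 1.04.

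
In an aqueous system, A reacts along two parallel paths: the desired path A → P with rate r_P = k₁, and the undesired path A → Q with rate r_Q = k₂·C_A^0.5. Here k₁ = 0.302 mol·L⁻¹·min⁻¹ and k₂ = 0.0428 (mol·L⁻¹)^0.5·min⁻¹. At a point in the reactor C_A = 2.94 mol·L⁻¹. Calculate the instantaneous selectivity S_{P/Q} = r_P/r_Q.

4.12

S_{P/Q} = r_P/r_Q = (k₁)/(k₂·C_A^0.5) = (k₁/k₂)·C_A^-0.5.
= (0.302) / (0.0428×2.940^0.5) = 0.3020/0.07339 = 4.12.
The undesired path is higher order in A, so low C_A (CSTR or dilute feed) favours P.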